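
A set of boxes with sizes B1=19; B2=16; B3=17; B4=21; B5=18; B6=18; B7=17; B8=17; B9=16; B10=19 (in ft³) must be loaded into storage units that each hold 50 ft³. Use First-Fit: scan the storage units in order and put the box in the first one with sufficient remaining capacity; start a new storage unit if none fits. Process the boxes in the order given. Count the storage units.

5

Put B1 (19 ft³) in storage unit 1; 31 ft³ remain.
Put B2 (16 ft³) in storage unit 1; 15 ft³ remain.
Put B3 (17 ft³) in storage unit 2; 33 ft³ remain.
Put B4 (21 ft³) in storage unit 2; 12 ft³ remain.
Put B5 (18 ft³) in storage unit 3; 32 ft³ remain.
Put B6 (18 ft³) in storage unit 3; 14 ft³ remain.
Put B7 (17 ft³) in storage unit 4; 33 ft³ remain.
Put B8 (17 ft³) in storage unit 4; 16 ft³ remain.
Put B9 (16 ft³) in storage unit 4; 0 ft³ remain.
Put B10 (19 ft³) in storage unit 5; 31 ft³ remain.
Final storage units: [19,16] [17,21] [18,18] [17,17,16] [19].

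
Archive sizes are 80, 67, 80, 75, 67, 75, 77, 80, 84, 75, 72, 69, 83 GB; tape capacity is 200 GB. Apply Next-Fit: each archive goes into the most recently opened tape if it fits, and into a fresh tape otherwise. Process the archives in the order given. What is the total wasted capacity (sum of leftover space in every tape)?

80 GB → tape 1 (remaining 120 GB)
67 GB → tape 1 (remaining 53 GB)
80 GB → tape 2 (remaining 120 GB)
75 GB → tape 2 (remaining 45 GB)
67 GB → tape 3 (remaining 133 GB)
75 GB → tape 3 (remaining 58 GB)
77 GB → tape 4 (remaining 123 GB)
80 GB → tape 4 (remaining 43 GB)
84 GB → tape 5 (remaining 116 GB)
75 GB → tape 5 (remaining 41 GB)
72 GB → tape 6 (remaining 128 GB)
69 GB → tape 6 (remaining 59 GB)
83 GB → tape 7 (remaining 117 GB)
7 tapes × 200 GB = 1400 GB; used 984 GB; unused 416 GB.

416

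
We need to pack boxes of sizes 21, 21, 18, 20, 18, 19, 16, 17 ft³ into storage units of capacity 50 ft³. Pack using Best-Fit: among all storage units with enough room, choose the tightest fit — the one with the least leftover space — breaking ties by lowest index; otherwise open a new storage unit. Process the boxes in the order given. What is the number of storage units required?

storage unit 1: place 21 ft³, 29 ft³ left
storage unit 1: place 21 ft³, 8 ft³ left
storage unit 2: place 18 ft³, 32 ft³ left
storage unit 2: place 20 ft³, 12 ft³ left
storage unit 3: place 18 ft³, 32 ft³ left
storage unit 3: place 19 ft³, 13 ft³ left
storage unit 4: place 16 ft³, 34 ft³ left
storage unit 4: place 17 ft³, 17 ft³ left
Final storage units: [21,21] [18,20] [18,19] [16,17].

4 storage units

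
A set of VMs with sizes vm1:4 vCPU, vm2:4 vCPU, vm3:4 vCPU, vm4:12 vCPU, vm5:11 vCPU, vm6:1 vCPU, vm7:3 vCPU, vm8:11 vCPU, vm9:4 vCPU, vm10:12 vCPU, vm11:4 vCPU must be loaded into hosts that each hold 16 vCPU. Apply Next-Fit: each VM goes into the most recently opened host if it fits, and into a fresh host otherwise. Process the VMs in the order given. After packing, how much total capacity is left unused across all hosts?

Put vm1 (4 vCPU) in host 1; 12 vCPU remain.
Put vm2 (4 vCPU) in host 1; 8 vCPU remain.
Put vm3 (4 vCPU) in host 1; 4 vCPU remain.
Put vm4 (12 vCPU) in host 2; 4 vCPU remain.
Put vm5 (11 vCPU) in host 3; 5 vCPU remain.
Put vm6 (1 vCPU) in host 3; 4 vCPU remain.
Put vm7 (3 vCPU) in host 3; 1 vCPU remain.
Put vm8 (11 vCPU) in host 4; 5 vCPU remain.
Put vm9 (4 vCPU) in host 4; 1 vCPU remain.
Put vm10 (12 vCPU) in host 5; 4 vCPU remain.
Put vm11 (4 vCPU) in host 5; 0 vCPU remain.
5 hosts × 16 vCPU = 80 vCPU; used 70 vCPU; unused 10 vCPU.

10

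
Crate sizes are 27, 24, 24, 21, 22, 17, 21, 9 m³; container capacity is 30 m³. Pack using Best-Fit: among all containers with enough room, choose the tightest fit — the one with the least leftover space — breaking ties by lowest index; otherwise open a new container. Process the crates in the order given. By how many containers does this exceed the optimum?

Best-Fit: [27] [24] [24] [21,9] [22] [17] [21] → 7 containers.
7 crates exceed 15 m³ (half the capacity), and no two of those can share a container, so at least 7 containers are needed.
So 7 is already optimal.

0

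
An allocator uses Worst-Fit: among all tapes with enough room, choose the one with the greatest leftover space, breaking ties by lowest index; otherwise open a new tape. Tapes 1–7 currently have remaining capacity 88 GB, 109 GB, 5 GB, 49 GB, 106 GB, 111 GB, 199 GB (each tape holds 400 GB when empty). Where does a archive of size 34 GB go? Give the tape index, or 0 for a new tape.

Tapes with room: tape 1 (88 GB), tape 2 (109 GB), tape 4 (49 GB), tape 5 (106 GB), tape 6 (111 GB), tape 7 (199 GB).
Most room is tape 7 with 199 GB free.

7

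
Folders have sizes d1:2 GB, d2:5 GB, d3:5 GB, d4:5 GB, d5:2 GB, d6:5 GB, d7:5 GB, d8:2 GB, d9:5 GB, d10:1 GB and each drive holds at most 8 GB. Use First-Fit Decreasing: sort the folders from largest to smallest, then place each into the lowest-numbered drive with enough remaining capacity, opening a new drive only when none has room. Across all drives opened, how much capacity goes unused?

Sorted descending: 5, 5, 5, 5, 5, 5, 2, 2, 2, 1.
5 GB → drive 1 (remaining 3 GB)
5 GB → drive 2 (remaining 3 GB)
5 GB → drive 3 (remaining 3 GB)
5 GB → drive 4 (remaining 3 GB)
5 GB → drive 5 (remaining 3 GB)
5 GB → drive 6 (remaining 3 GB)
2 GB → drive 1 (remaining 1 GB)
2 GB → drive 2 (remaining 1 GB)
2 GB → drive 3 (remaining 1 GB)
1 GB → drive 1 (remaining 0 GB)
6 drives × 8 GB = 48 GB; used 37 GB; unused 11 GB.

11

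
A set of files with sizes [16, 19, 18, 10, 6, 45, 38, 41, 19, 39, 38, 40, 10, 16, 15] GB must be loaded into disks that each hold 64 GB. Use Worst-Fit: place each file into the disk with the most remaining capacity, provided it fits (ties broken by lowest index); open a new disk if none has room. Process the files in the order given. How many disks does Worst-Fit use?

disk 1: place 16 GB, 48 GB left
disk 1: place 19 GB, 29 GB left
disk 1: place 18 GB, 11 GB left
disk 1: place 10 GB, 1 GB left
disk 2: place 6 GB, 58 GB left
disk 2: place 45 GB, 13 GB left
disk 3: place 38 GB, 26 GB left
disk 4: place 41 GB, 23 GB left
disk 3: place 19 GB, 7 GB left
disk 5: place 39 GB, 25 GB left
disk 6: place 38 GB, 26 GB left
disk 7: place 40 GB, 24 GB left
disk 6: place 10 GB, 16 GB left
disk 5: place 16 GB, 9 GB left
disk 7: place 15 GB, 9 GB left

7 disks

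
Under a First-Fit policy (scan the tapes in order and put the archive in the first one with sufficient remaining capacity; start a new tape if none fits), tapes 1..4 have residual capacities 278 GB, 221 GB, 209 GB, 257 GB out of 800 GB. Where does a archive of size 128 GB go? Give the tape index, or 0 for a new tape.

1

Tapes with room: tape 1 (278 GB), tape 2 (221 GB), tape 3 (209 GB), tape 4 (257 GB).
The first with room is tape 1.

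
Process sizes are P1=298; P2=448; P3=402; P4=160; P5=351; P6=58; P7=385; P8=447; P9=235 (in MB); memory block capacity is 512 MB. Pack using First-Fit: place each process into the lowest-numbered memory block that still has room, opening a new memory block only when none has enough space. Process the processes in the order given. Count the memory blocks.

7

P1 (298 MB) → memory block 1 (remaining 214 MB)
P2 (448 MB) → memory block 2 (remaining 64 MB)
P3 (402 MB) → memory block 3 (remaining 110 MB)
P4 (160 MB) → memory block 1 (remaining 54 MB)
P5 (351 MB) → memory block 4 (remaining 161 MB)
P6 (58 MB) → memory block 2 (remaining 6 MB)
P7 (385 MB) → memory block 5 (remaining 127 MB)
P8 (447 MB) → memory block 6 (remaining 65 MB)
P9 (235 MB) → memory block 7 (remaining 277 MB)
Final memory blocks: [298,160] [448,58] [402] [351] [385] [447] [235].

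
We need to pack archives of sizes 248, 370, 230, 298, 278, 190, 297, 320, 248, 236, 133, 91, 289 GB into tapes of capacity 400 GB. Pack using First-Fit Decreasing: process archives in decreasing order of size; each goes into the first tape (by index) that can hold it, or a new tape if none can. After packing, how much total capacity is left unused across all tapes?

1172

Sorted descending: 370, 320, 298, 297, 289, 278, 248, 248, 236, 230, 190, 133, 91.
tape 1: place 370 GB, 30 GB left
tape 2: place 320 GB, 80 GB left
tape 3: place 298 GB, 102 GB left
tape 4: place 297 GB, 103 GB left
tape 5: place 289 GB, 111 GB left
tape 6: place 278 GB, 122 GB left
tape 7: place 248 GB, 152 GB left
tape 8: place 248 GB, 152 GB left
tape 9: place 236 GB, 164 GB left
tape 10: place 230 GB, 170 GB left
tape 11: place 190 GB, 210 GB left
tape 7: place 133 GB, 19 GB left
tape 3: place 91 GB, 11 GB left
11 tapes × 400 GB = 4400 GB; used 3228 GB; unused 1172 GB.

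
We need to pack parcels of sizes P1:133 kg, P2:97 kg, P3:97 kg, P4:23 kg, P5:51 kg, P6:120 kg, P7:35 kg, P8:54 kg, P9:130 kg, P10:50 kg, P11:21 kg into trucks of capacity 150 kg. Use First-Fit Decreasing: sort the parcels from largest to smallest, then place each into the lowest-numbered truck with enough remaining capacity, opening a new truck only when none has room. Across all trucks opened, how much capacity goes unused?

Sorted descending: 133, 130, 120, 97, 97, 54, 51, 50, 35, 23, 21.
Put 133 kg in truck 1; 17 kg remain.
Put 130 kg in truck 2; 20 kg remain.
Put 120 kg in truck 3; 30 kg remain.
Put 97 kg in truck 4; 53 kg remain.
Put 97 kg in truck 5; 53 kg remain.
Put 54 kg in truck 6; 96 kg remain.
Put 51 kg in truck 4; 2 kg remain.
Put 50 kg in truck 5; 3 kg remain.
Put 35 kg in truck 6; 61 kg remain.
Put 23 kg in truck 3; 7 kg remain.
Put 21 kg in truck 6; 40 kg remain.
6 trucks × 150 kg = 900 kg; used 811 kg; unused 89 kg.

89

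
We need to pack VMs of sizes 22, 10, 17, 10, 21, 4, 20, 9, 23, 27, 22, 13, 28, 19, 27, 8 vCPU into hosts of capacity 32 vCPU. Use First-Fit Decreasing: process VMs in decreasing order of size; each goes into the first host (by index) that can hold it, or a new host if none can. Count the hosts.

10 hosts

Sorted descending: 28, 27, 27, 23, 22, 22, 21, 20, 19, 17, 13, 10, 10, 9, 8, 4.
Put 28 vCPU in host 1; 4 vCPU remain.
Put 27 vCPU in host 2; 5 vCPU remain.
Put 27 vCPU in host 3; 5 vCPU remain.
Put 23 vCPU in host 4; 9 vCPU remain.
Put 22 vCPU in host 5; 10 vCPU remain.
Put 22 vCPU in host 6; 10 vCPU remain.
Put 21 vCPU in host 7; 11 vCPU remain.
Put 20 vCPU in host 8; 12 vCPU remain.
Put 19 vCPU in host 9; 13 vCPU remain.
Put 17 vCPU in host 10; 15 vCPU remain.
Put 13 vCPU in host 9; 0 vCPU remain.
Put 10 vCPU in host 5; 0 vCPU remain.
Put 10 vCPU in host 6; 0 vCPU remain.
Put 9 vCPU in host 4; 0 vCPU remain.
Put 8 vCPU in host 7; 3 vCPU remain.
Put 4 vCPU in host 1; 0 vCPU remain.
Final hosts: [28,4] [27] [27] [23,9] [22,10] [22,10] [21,8] [20] [19,13] [17].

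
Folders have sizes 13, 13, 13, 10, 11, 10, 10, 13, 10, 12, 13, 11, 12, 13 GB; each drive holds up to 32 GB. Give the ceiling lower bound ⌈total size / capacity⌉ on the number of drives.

Total size = 13 + 13 + 13 + 10 + 11 + 10 + 10 + 13 + 10 + 12 + 13 + 11 + 12 + 13 = 164 GB.
⌈164 / 32⌉ = 6.

6 drives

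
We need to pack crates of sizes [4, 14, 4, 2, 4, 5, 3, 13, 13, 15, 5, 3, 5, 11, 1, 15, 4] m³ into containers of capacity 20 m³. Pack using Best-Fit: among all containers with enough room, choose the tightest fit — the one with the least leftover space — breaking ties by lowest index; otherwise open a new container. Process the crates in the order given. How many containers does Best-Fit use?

4 m³ → container 1 (remaining 16 m³)
14 m³ → container 1 (remaining 2 m³)
4 m³ → container 2 (remaining 16 m³)
2 m³ → container 1 (remaining 0 m³)
4 m³ → container 2 (remaining 12 m³)
5 m³ → container 2 (remaining 7 m³)
3 m³ → container 2 (remaining 4 m³)
13 m³ → container 3 (remaining 7 m³)
13 m³ → container 4 (remaining 7 m³)
15 m³ → container 5 (remaining 5 m³)
5 m³ → container 5 (remaining 0 m³)
3 m³ → container 2 (remaining 1 m³)
5 m³ → container 3 (remaining 2 m³)
11 m³ → container 6 (remaining 9 m³)
1 m³ → container 2 (remaining 0 m³)
15 m³ → container 7 (remaining 5 m³)
4 m³ → container 7 (remaining 1 m³)
Final containers: [4,14,2] [4,4,5,3,3,1] [13,5] [13] [15,5] [11] [15,4].

7 containers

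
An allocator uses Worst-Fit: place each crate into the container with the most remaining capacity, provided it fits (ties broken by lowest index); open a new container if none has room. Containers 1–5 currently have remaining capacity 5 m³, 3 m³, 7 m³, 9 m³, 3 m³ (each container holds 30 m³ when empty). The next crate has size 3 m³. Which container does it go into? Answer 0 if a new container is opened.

4

Containers with room: container 1 (5 m³), container 2 (3 m³), container 3 (7 m³), container 4 (9 m³), container 5 (3 m³).
Most room is container 4 with 9 m³ free.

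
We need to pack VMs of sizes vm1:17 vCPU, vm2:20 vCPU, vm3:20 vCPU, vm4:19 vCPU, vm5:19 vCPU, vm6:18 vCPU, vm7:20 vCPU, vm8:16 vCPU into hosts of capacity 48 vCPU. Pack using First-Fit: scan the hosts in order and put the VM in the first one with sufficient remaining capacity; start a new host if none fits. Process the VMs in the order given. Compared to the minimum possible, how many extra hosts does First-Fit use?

0

First-Fit: [17,20] [20,19] [19,18] [20,16] → 4 hosts.
Total size 149 vCPU; any packing needs at least ⌈149/48⌉ = 4 hosts.
So 4 is already optimal.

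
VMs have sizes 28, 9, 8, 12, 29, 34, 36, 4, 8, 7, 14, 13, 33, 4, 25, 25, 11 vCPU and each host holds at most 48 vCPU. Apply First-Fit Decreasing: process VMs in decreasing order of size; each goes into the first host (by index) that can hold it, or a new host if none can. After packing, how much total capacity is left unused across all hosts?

36

Sorted descending: 36, 34, 33, 29, 28, 25, 25, 14, 13, 12, 11, 9, 8, 8, 7, 4, 4.
Put 36 vCPU in host 1; 12 vCPU remain.
Put 34 vCPU in host 2; 14 vCPU remain.
Put 33 vCPU in host 3; 15 vCPU remain.
Put 29 vCPU in host 4; 19 vCPU remain.
Put 28 vCPU in host 5; 20 vCPU remain.
Put 25 vCPU in host 6; 23 vCPU remain.
Put 25 vCPU in host 7; 23 vCPU remain.
Put 14 vCPU in host 2; 0 vCPU remain.
Put 13 vCPU in host 3; 2 vCPU remain.
Put 12 vCPU in host 1; 0 vCPU remain.
Put 11 vCPU in host 4; 8 vCPU remain.
Put 9 vCPU in host 5; 11 vCPU remain.
Put 8 vCPU in host 4; 0 vCPU remain.
Put 8 vCPU in host 5; 3 vCPU remain.
Put 7 vCPU in host 6; 16 vCPU remain.
Put 4 vCPU in host 6; 12 vCPU remain.
Put 4 vCPU in host 6; 8 vCPU remain.
7 hosts × 48 vCPU = 336 vCPU; used 300 vCPU; unused 36 vCPU.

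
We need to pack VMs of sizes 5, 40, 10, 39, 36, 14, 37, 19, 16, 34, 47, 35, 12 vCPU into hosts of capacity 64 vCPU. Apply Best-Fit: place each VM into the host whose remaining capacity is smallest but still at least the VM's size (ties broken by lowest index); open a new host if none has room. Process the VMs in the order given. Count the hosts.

host 1: place 5 vCPU, 59 vCPU left
host 1: place 40 vCPU, 19 vCPU left
host 1: place 10 vCPU, 9 vCPU left
host 2: place 39 vCPU, 25 vCPU left
host 3: place 36 vCPU, 28 vCPU left
host 2: place 14 vCPU, 11 vCPU left
host 4: place 37 vCPU, 27 vCPU left
host 4: place 19 vCPU, 8 vCPU left
host 3: place 16 vCPU, 12 vCPU left
host 5: place 34 vCPU, 30 vCPU left
host 6: place 47 vCPU, 17 vCPU left
host 7: place 35 vCPU, 29 vCPU left
host 3: place 12 vCPU, 0 vCPU left

7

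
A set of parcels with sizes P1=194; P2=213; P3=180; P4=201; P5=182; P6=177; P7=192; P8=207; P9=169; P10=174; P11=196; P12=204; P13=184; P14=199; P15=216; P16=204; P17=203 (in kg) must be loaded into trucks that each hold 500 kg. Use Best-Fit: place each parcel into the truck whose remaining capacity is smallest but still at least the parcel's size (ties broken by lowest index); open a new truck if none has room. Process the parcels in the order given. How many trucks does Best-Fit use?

P1 (194 kg) → truck 1 (remaining 306 kg)
P2 (213 kg) → truck 1 (remaining 93 kg)
P3 (180 kg) → truck 2 (remaining 320 kg)
P4 (201 kg) → truck 2 (remaining 119 kg)
P5 (182 kg) → truck 3 (remaining 318 kg)
P6 (177 kg) → truck 3 (remaining 141 kg)
P7 (192 kg) → truck 4 (remaining 308 kg)
P8 (207 kg) → truck 4 (remaining 101 kg)
P9 (169 kg) → truck 5 (remaining 331 kg)
P10 (174 kg) → truck 5 (remaining 157 kg)
P11 (196 kg) → truck 6 (remaining 304 kg)
P12 (204 kg) → truck 6 (remaining 100 kg)
P13 (184 kg) → truck 7 (remaining 316 kg)
P14 (199 kg) → truck 7 (remaining 117 kg)
P15 (216 kg) → truck 8 (remaining 284 kg)
P16 (204 kg) → truck 8 (remaining 80 kg)
P17 (203 kg) → truck 9 (remaining 297 kg)
Final trucks: [194,213] [180,201] [182,177] [192,207] [169,174] [196,204] [184,199] [216,204] [203].

9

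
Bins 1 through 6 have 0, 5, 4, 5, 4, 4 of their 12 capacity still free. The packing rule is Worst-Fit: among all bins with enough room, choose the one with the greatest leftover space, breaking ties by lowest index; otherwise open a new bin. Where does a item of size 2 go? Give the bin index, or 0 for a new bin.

2

Bins with room: bin 2 (5), bin 3 (4), bin 4 (5), bin 5 (4), bin 6 (4).
Most room is bin 2 with 5 free.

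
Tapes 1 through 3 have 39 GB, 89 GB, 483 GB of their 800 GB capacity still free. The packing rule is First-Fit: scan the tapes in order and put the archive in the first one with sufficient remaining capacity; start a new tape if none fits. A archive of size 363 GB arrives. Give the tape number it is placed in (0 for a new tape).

3

Tapes with room: tape 3 (483 GB).
The first with room is tape 3.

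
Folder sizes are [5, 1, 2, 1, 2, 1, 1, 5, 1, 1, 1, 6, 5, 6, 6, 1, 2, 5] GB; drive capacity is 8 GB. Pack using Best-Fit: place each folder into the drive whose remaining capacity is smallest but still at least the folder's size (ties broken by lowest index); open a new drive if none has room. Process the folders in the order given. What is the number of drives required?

8

Put 5 GB in drive 1; 3 GB remain.
Put 1 GB in drive 1; 2 GB remain.
Put 2 GB in drive 1; 0 GB remain.
Put 1 GB in drive 2; 7 GB remain.
Put 2 GB in drive 2; 5 GB remain.
Put 1 GB in drive 2; 4 GB remain.
Put 1 GB in drive 2; 3 GB remain.
Put 5 GB in drive 3; 3 GB remain.
Put 1 GB in drive 2; 2 GB remain.
Put 1 GB in drive 2; 1 GB remain.
Put 1 GB in drive 2; 0 GB remain.
Put 6 GB in drive 4; 2 GB remain.
Put 5 GB in drive 5; 3 GB remain.
Put 6 GB in drive 6; 2 GB remain.
Put 6 GB in drive 7; 2 GB remain.
Put 1 GB in drive 4; 1 GB remain.
Put 2 GB in drive 6; 0 GB remain.
Put 5 GB in drive 8; 3 GB remain.
Final drives: [5,1,2] [1,2,1,1,1,1,1] [5] [6,1] [5] [6,2] [6] [5].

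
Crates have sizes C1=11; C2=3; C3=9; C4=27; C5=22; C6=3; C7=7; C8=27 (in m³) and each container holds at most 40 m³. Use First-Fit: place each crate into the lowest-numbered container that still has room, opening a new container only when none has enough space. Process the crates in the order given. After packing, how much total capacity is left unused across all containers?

51

C1 (11 m³) → container 1 (remaining 29 m³)
C2 (3 m³) → container 1 (remaining 26 m³)
C3 (9 m³) → container 1 (remaining 17 m³)
C4 (27 m³) → container 2 (remaining 13 m³)
C5 (22 m³) → container 3 (remaining 18 m³)
C6 (3 m³) → container 1 (remaining 14 m³)
C7 (7 m³) → container 1 (remaining 7 m³)
C8 (27 m³) → container 4 (remaining 13 m³)
4 containers × 40 m³ = 160 m³; used 109 m³; unused 51 m³.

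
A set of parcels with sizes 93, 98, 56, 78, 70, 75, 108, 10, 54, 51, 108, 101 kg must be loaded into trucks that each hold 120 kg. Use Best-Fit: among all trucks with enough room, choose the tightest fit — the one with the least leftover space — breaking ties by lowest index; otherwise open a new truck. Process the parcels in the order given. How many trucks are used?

93 kg → truck 1 (remaining 27 kg)
98 kg → truck 2 (remaining 22 kg)
56 kg → truck 3 (remaining 64 kg)
78 kg → truck 4 (remaining 42 kg)
70 kg → truck 5 (remaining 50 kg)
75 kg → truck 6 (remaining 45 kg)
108 kg → truck 7 (remaining 12 kg)
10 kg → truck 7 (remaining 2 kg)
54 kg → truck 3 (remaining 10 kg)
51 kg → truck 8 (remaining 69 kg)
108 kg → truck 9 (remaining 12 kg)
101 kg → truck 10 (remaining 19 kg)
Final trucks: [93] [98] [56,54] [78] [70] [75] [108,10] [51] [108] [101].

10 trucks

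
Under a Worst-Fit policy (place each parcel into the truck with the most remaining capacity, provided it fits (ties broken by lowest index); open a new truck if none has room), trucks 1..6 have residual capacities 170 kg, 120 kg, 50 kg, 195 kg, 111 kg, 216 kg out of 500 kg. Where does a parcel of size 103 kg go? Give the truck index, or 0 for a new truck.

Trucks with room: truck 1 (170 kg), truck 2 (120 kg), truck 4 (195 kg), truck 5 (111 kg), truck 6 (216 kg).
Most room is truck 6 with 216 kg free.

6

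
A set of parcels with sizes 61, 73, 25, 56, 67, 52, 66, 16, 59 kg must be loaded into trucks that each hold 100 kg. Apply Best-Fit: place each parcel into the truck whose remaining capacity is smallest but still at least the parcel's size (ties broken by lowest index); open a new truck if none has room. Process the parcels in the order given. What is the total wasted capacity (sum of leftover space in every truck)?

225

61 kg → truck 1 (remaining 39 kg)
73 kg → truck 2 (remaining 27 kg)
25 kg → truck 2 (remaining 2 kg)
56 kg → truck 3 (remaining 44 kg)
67 kg → truck 4 (remaining 33 kg)
52 kg → truck 5 (remaining 48 kg)
66 kg → truck 6 (remaining 34 kg)
16 kg → truck 4 (remaining 17 kg)
59 kg → truck 7 (remaining 41 kg)
7 trucks × 100 kg = 700 kg; used 475 kg; unused 225 kg.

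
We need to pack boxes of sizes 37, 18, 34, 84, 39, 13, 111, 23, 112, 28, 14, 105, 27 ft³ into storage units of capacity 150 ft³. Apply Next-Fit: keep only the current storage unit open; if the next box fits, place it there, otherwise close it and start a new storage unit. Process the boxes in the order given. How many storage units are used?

37 ft³ → storage unit 1 (remaining 113 ft³)
18 ft³ → storage unit 1 (remaining 95 ft³)
34 ft³ → storage unit 1 (remaining 61 ft³)
84 ft³ → storage unit 2 (remaining 66 ft³)
39 ft³ → storage unit 2 (remaining 27 ft³)
13 ft³ → storage unit 2 (remaining 14 ft³)
111 ft³ → storage unit 3 (remaining 39 ft³)
23 ft³ → storage unit 3 (remaining 16 ft³)
112 ft³ → storage unit 4 (remaining 38 ft³)
28 ft³ → storage unit 4 (remaining 10 ft³)
14 ft³ → storage unit 5 (remaining 136 ft³)
105 ft³ → storage unit 5 (remaining 31 ft³)
27 ft³ → storage unit 5 (remaining 4 ft³)
Final storage units: [37,18,34] [84,39,13] [111,23] [112,28] [14,105,27].

5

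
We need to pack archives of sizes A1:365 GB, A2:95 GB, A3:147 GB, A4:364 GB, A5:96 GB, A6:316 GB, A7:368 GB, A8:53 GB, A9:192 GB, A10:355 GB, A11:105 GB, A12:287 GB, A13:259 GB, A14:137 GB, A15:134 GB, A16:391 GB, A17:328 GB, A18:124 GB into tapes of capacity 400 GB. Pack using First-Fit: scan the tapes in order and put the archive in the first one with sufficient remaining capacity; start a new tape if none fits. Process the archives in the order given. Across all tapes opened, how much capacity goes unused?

684

tape 1: place A1 (365 GB), 35 GB left
tape 2: place A2 (95 GB), 305 GB left
tape 2: place A3 (147 GB), 158 GB left
tape 3: place A4 (364 GB), 36 GB left
tape 2: place A5 (96 GB), 62 GB left
tape 4: place A6 (316 GB), 84 GB left
tape 5: place A7 (368 GB), 32 GB left
tape 2: place A8 (53 GB), 9 GB left
tape 6: place A9 (192 GB), 208 GB left
tape 7: place A10 (355 GB), 45 GB left
tape 6: place A11 (105 GB), 103 GB left
tape 8: place A12 (287 GB), 113 GB left
tape 9: place A13 (259 GB), 141 GB left
tape 9: place A14 (137 GB), 4 GB left
tape 10: place A15 (134 GB), 266 GB left
tape 11: place A16 (391 GB), 9 GB left
tape 12: place A17 (328 GB), 72 GB left
tape 10: place A18 (124 GB), 142 GB left
12 tapes × 400 GB = 4800 GB; used 4116 GB; unused 684 GB.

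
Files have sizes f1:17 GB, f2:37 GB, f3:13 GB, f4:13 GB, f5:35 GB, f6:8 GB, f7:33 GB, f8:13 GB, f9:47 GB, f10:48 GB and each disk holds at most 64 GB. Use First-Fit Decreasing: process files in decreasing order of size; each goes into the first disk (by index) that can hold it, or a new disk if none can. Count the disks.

5

Sorted descending: 48, 47, 37, 35, 33, 17, 13, 13, 13, 8.
48 GB → disk 1 (remaining 16 GB)
47 GB → disk 2 (remaining 17 GB)
37 GB → disk 3 (remaining 27 GB)
35 GB → disk 4 (remaining 29 GB)
33 GB → disk 5 (remaining 31 GB)
17 GB → disk 2 (remaining 0 GB)
13 GB → disk 1 (remaining 3 GB)
13 GB → disk 3 (remaining 14 GB)
13 GB → disk 3 (remaining 1 GB)
8 GB → disk 4 (remaining 21 GB)
Final disks: [48,13] [47,17] [37,13,13] [35,8] [33].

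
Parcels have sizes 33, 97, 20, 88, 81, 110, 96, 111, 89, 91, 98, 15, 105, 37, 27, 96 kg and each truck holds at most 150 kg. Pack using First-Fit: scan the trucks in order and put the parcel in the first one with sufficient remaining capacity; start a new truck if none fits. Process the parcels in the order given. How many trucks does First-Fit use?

11

33 kg → truck 1 (remaining 117 kg)
97 kg → truck 1 (remaining 20 kg)
20 kg → truck 1 (remaining 0 kg)
88 kg → truck 2 (remaining 62 kg)
81 kg → truck 3 (remaining 69 kg)
110 kg → truck 4 (remaining 40 kg)
96 kg → truck 5 (remaining 54 kg)
111 kg → truck 6 (remaining 39 kg)
89 kg → truck 7 (remaining 61 kg)
91 kg → truck 8 (remaining 59 kg)
98 kg → truck 9 (remaining 52 kg)
15 kg → truck 2 (remaining 47 kg)
105 kg → truck 10 (remaining 45 kg)
37 kg → truck 2 (remaining 10 kg)
27 kg → truck 3 (remaining 42 kg)
96 kg → truck 11 (remaining 54 kg)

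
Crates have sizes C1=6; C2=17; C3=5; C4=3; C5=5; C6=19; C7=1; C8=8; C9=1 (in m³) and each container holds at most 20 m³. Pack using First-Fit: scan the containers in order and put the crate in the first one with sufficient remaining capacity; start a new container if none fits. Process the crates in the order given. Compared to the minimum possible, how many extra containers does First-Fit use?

0

First-Fit: [6,5,3,5,1] [17,1] [19] [8] → 4 containers.
Total size 65 m³; any packing needs at least ⌈65/20⌉ = 4 containers.
So 4 is already optimal.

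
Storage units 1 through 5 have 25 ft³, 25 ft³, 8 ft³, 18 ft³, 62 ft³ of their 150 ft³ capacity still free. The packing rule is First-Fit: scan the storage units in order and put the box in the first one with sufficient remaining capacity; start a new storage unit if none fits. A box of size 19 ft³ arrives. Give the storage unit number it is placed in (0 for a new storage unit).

1

Storage units with room: storage unit 1 (25 ft³), storage unit 2 (25 ft³), storage unit 5 (62 ft³).
The first with room is storage unit 1.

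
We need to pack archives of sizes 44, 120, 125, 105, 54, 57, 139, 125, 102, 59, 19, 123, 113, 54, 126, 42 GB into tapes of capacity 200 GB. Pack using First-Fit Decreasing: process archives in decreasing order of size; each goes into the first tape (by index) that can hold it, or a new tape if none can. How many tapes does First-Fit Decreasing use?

Sorted descending: 139, 126, 125, 125, 123, 120, 113, 105, 102, 59, 57, 54, 54, 44, 42, 19.
Put 139 GB in tape 1; 61 GB remain.
Put 126 GB in tape 2; 74 GB remain.
Put 125 GB in tape 3; 75 GB remain.
Put 125 GB in tape 4; 75 GB remain.
Put 123 GB in tape 5; 77 GB remain.
Put 120 GB in tape 6; 80 GB remain.
Put 113 GB in tape 7; 87 GB remain.
Put 105 GB in tape 8; 95 GB remain.
Put 102 GB in tape 9; 98 GB remain.
Put 59 GB in tape 1; 2 GB remain.
Put 57 GB in tape 2; 17 GB remain.
Put 54 GB in tape 3; 21 GB remain.
Put 54 GB in tape 4; 21 GB remain.
Put 44 GB in tape 5; 33 GB remain.
Put 42 GB in tape 6; 38 GB remain.
Put 19 GB in tape 3; 2 GB remain.

9 tapes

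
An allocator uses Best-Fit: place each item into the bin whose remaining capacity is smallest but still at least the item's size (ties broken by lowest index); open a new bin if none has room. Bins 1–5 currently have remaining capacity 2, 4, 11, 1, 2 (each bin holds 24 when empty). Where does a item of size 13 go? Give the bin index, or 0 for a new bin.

0

No bin has ≥ 13 free, so a new bin is opened.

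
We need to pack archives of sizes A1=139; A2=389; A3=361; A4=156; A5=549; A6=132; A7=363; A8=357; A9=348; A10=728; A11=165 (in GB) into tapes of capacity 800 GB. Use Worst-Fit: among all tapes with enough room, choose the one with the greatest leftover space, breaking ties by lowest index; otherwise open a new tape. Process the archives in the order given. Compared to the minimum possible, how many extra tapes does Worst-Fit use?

1

Worst-Fit: [139,389] [361,156,132] [549] [363,357] [348,165] [728] → 6 tapes.
Total size 3687 GB; any packing needs at least ⌈3687/800⌉ = 5 tapes.
An optimal packing achieves that bound: [728] [549,165] [389,363] [361,357] [348,156,139,132] → 5 tapes.
Excess: 6 − 5 = 1.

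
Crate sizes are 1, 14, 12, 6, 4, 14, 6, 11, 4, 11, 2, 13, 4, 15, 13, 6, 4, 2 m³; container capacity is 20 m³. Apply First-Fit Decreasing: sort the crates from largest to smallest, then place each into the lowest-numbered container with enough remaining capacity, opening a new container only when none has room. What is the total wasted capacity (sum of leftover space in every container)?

Sorted descending: 15, 14, 14, 13, 13, 12, 11, 11, 6, 6, 6, 4, 4, 4, 4, 2, 2, 1.
container 1: place 15 m³, 5 m³ left
container 2: place 14 m³, 6 m³ left
container 3: place 14 m³, 6 m³ left
container 4: place 13 m³, 7 m³ left
container 5: place 13 m³, 7 m³ left
container 6: place 12 m³, 8 m³ left
container 7: place 11 m³, 9 m³ left
container 8: place 11 m³, 9 m³ left
container 2: place 6 m³, 0 m³ left
container 3: place 6 m³, 0 m³ left
container 4: place 6 m³, 1 m³ left
container 1: place 4 m³, 1 m³ left
container 5: place 4 m³, 3 m³ left
container 6: place 4 m³, 4 m³ left
container 6: place 4 m³, 0 m³ left
container 5: place 2 m³, 1 m³ left
container 7: place 2 m³, 7 m³ left
container 1: place 1 m³, 0 m³ left
8 containers × 20 m³ = 160 m³; used 142 m³; unused 18 m³.

18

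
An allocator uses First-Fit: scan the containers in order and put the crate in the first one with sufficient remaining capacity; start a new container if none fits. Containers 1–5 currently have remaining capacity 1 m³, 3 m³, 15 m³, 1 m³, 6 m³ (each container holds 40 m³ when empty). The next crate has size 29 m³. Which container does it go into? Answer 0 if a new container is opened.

No container has ≥ 29 m³ free, so a new container is opened.

0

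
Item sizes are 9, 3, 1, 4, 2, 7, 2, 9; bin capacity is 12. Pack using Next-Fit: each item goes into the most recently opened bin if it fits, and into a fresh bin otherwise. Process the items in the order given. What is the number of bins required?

4

9 → bin 1 (remaining 3)
3 → bin 1 (remaining 0)
1 → bin 2 (remaining 11)
4 → bin 2 (remaining 7)
2 → bin 2 (remaining 5)
7 → bin 3 (remaining 5)
2 → bin 3 (remaining 3)
9 → bin 4 (remaining 3)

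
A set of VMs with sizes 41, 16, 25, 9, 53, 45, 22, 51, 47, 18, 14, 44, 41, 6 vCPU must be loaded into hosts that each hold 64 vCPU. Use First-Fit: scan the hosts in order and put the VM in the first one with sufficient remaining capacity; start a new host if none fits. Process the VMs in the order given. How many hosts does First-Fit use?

host 1: place 41 vCPU, 23 vCPU left
host 1: place 16 vCPU, 7 vCPU left
host 2: place 25 vCPU, 39 vCPU left
host 2: place 9 vCPU, 30 vCPU left
host 3: place 53 vCPU, 11 vCPU left
host 4: place 45 vCPU, 19 vCPU left
host 2: place 22 vCPU, 8 vCPU left
host 5: place 51 vCPU, 13 vCPU left
host 6: place 47 vCPU, 17 vCPU left
host 4: place 18 vCPU, 1 vCPU left
host 6: place 14 vCPU, 3 vCPU left
host 7: place 44 vCPU, 20 vCPU left
host 8: place 41 vCPU, 23 vCPU left
host 1: place 6 vCPU, 1 vCPU left
Final hosts: [41,16,6] [25,9,22] [53] [45,18] [51] [47,14] [44] [41].

8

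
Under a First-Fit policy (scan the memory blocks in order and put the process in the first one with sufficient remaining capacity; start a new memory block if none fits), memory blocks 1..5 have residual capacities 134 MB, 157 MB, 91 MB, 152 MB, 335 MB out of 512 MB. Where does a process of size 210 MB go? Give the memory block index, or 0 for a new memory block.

5

Memory blocks with room: memory block 5 (335 MB).
The first with room is memory block 5.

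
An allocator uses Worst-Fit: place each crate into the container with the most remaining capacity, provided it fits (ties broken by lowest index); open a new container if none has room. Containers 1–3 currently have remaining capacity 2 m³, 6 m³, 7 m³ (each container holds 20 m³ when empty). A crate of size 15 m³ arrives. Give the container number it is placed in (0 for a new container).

0

No container has ≥ 15 m³ free, so a new container is opened.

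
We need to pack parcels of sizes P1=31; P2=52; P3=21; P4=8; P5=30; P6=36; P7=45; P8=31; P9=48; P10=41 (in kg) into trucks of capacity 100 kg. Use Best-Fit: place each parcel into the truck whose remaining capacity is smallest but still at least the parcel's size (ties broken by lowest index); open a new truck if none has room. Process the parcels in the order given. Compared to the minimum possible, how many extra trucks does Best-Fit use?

Best-Fit: [31,52,8] [21,30,36] [45,31] [48,41] → 4 trucks.
Total size 343 kg; any packing needs at least ⌈343/100⌉ = 4 trucks.
So 4 is already optimal.

0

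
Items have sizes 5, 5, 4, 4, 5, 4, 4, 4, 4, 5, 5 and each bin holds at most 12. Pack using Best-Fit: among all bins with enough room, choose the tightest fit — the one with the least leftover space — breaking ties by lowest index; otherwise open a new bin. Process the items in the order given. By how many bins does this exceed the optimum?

Best-Fit: [5,5] [4,4,4] [5,4] [4,4] [5,5] → 5 bins.
Total size 49; any packing needs at least ⌈49/12⌉ = 5 bins.
So 5 is already optimal.

0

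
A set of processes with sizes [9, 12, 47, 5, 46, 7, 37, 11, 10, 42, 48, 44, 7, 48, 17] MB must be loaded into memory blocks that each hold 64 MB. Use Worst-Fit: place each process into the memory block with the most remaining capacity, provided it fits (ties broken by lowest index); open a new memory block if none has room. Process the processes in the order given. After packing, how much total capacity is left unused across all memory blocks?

9 MB → memory block 1 (remaining 55 MB)
12 MB → memory block 1 (remaining 43 MB)
47 MB → memory block 2 (remaining 17 MB)
5 MB → memory block 1 (remaining 38 MB)
46 MB → memory block 3 (remaining 18 MB)
7 MB → memory block 1 (remaining 31 MB)
37 MB → memory block 4 (remaining 27 MB)
11 MB → memory block 1 (remaining 20 MB)
10 MB → memory block 4 (remaining 17 MB)
42 MB → memory block 5 (remaining 22 MB)
48 MB → memory block 6 (remaining 16 MB)
44 MB → memory block 7 (remaining 20 MB)
7 MB → memory block 5 (remaining 15 MB)
48 MB → memory block 8 (remaining 16 MB)
17 MB → memory block 1 (remaining 3 MB)
8 memory blocks × 64 MB = 512 MB; used 390 MB; unused 122 MB.

122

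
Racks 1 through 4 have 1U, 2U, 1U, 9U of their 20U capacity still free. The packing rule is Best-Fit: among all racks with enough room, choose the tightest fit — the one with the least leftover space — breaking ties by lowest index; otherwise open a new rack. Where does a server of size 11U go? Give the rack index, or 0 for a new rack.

No rack has ≥ 11U free, so a new rack is opened.

0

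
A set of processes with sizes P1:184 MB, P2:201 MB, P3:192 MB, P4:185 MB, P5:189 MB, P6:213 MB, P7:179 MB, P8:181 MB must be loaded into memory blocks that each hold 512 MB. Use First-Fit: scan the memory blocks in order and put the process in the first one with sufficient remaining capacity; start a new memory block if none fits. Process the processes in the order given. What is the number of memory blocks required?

4

memory block 1: place P1 (184 MB), 328 MB left
memory block 1: place P2 (201 MB), 127 MB left
memory block 2: place P3 (192 MB), 320 MB left
memory block 2: place P4 (185 MB), 135 MB left
memory block 3: place P5 (189 MB), 323 MB left
memory block 3: place P6 (213 MB), 110 MB left
memory block 4: place P7 (179 MB), 333 MB left
memory block 4: place P8 (181 MB), 152 MB left
Final memory blocks: [184,201] [192,185] [189,213] [179,181].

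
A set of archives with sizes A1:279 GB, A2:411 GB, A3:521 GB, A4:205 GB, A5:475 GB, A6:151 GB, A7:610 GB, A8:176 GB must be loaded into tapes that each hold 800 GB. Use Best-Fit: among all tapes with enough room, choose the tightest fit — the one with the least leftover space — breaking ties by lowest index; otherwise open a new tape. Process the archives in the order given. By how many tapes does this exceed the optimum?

0

Best-Fit: [279,411] [521,205] [475,151] [610,176] → 4 tapes.
Total size 2828 GB; any packing needs at least ⌈2828/800⌉ = 4 tapes.
So 4 is already optimal.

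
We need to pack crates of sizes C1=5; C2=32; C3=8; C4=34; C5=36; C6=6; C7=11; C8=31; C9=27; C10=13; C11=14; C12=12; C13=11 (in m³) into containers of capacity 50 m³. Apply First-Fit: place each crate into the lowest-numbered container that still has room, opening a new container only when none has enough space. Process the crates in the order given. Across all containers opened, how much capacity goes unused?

Put C1 (5 m³) in container 1; 45 m³ remain.
Put C2 (32 m³) in container 1; 13 m³ remain.
Put C3 (8 m³) in container 1; 5 m³ remain.
Put C4 (34 m³) in container 2; 16 m³ remain.
Put C5 (36 m³) in container 3; 14 m³ remain.
Put C6 (6 m³) in container 2; 10 m³ remain.
Put C7 (11 m³) in container 3; 3 m³ remain.
Put C8 (31 m³) in container 4; 19 m³ remain.
Put C9 (27 m³) in container 5; 23 m³ remain.
Put C10 (13 m³) in container 4; 6 m³ remain.
Put C11 (14 m³) in container 5; 9 m³ remain.
Put C12 (12 m³) in container 6; 38 m³ remain.
Put C13 (11 m³) in container 6; 27 m³ remain.
6 containers × 50 m³ = 300 m³; used 240 m³; unused 60 m³.

60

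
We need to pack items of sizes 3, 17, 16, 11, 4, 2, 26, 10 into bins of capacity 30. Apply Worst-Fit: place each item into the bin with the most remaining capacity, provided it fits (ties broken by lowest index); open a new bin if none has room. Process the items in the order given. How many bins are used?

4

bin 1: place 3, 27 left
bin 1: place 17, 10 left
bin 2: place 16, 14 left
bin 2: place 11, 3 left
bin 1: place 4, 6 left
bin 1: place 2, 4 left
bin 3: place 26, 4 left
bin 4: place 10, 20 left
Final bins: [3,17,4,2] [16,11] [26] [10].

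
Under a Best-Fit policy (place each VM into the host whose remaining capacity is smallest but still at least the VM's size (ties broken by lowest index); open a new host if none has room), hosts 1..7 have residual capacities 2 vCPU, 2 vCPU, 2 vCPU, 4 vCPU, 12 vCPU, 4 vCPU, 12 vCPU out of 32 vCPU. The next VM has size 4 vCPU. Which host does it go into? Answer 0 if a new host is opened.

Hosts with room: host 4 (4 vCPU), host 5 (12 vCPU), host 6 (4 vCPU), host 7 (12 vCPU).
Tightest fit is host 4 with 4 vCPU free.

4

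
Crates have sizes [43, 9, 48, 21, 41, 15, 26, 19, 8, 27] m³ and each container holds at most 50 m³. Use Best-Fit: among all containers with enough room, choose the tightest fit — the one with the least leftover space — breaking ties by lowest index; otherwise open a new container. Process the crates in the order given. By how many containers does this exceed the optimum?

Best-Fit: [43] [9,21,15] [48] [41,8] [26,19] [27] → 6 containers.
Total size 257 m³; any packing needs at least ⌈257/50⌉ = 6 containers.
So 6 is already optimal.

0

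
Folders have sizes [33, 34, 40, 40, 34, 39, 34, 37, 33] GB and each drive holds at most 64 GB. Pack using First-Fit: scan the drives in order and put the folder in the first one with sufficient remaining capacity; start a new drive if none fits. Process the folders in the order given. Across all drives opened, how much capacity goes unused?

33 GB → drive 1 (remaining 31 GB)
34 GB → drive 2 (remaining 30 GB)
40 GB → drive 3 (remaining 24 GB)
40 GB → drive 4 (remaining 24 GB)
34 GB → drive 5 (remaining 30 GB)
39 GB → drive 6 (remaining 25 GB)
34 GB → drive 7 (remaining 30 GB)
37 GB → drive 8 (remaining 27 GB)
33 GB → drive 9 (remaining 31 GB)
9 drives × 64 GB = 576 GB; used 324 GB; unused 252 GB.

252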